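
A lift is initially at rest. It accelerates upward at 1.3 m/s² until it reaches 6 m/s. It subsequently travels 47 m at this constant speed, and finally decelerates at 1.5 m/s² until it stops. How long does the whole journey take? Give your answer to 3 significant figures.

Phase 1 (accelerating): v₀ = 0 m/s, a = 1.3 m/s².
v = v₀ + at → t = (6 − 0) / 1.3 = 4.62 s
v² = v₀² + 2aΔx → Δx = (6² − 0²)/(2·1.3) = 13.8 m

Phase 2 (constant speed): v₀ = 6.00 m/s, a = 0 m/s².
Constant speed: t = d/v = 47/6.00 = 7.83 s

Phase 3 (decelerating): v₀ = 6.00 m/s, a = -1.5 m/s².
v = v₀ + at → t = (0 − 6.00) / -1.5 = 4.00 s
v² = v₀² + 2aΔx → Δx = (0² − 6.00²)/(2·-1.5) = 12.0 m
Total time = 4.62 + 7.83 + 4.00 = 16.4 s

16.4 s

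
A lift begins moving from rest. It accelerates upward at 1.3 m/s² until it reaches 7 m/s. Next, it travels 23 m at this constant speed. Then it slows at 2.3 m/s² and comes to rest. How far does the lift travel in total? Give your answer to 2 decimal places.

Phase 1 (accelerating): v₀ = 0 m/s, a = 1.3 m/s².
v = v₀ + at → t = (7 − 0) / 1.3 = 5.38 s
v² = v₀² + 2aΔx → Δx = (7² − 0²)/(2·1.3) = 18.8 m

Phase 2 (constant speed): v₀ = 7.00 m/s, a = 0 m/s².
Constant speed: t = d/v = 23/7.00 = 3.29 s

Phase 3 (decelerating): v₀ = 7.00 m/s, a = -2.3 m/s².
v = v₀ + at → t = (0 − 7.00) / -2.3 = 3.04 s
v² = v₀² + 2aΔx → Δx = (0² − 7.00²)/(2·-2.3) = 10.7 m
Total distance = 18.8 + 23.0 + 10.7 = 52.5 m

52.50 m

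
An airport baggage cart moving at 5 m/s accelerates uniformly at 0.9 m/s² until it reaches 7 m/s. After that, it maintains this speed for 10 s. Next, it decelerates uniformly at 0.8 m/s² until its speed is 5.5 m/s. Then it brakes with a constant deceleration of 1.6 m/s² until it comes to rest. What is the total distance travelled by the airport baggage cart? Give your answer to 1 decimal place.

Phase 1 (accelerating): v₀ = 5.00 m/s, a = 0.9 m/s².
v = v₀ + at → t = (7 − 5.00) / 0.9 = 2.22 s
v² = v₀² + 2aΔx → Δx = (7² − 5.00²)/(2·0.9) = 13.3 m

Phase 2 (constant speed): v₀ = 7.00 m/s, a = 0 m/s².
v = v₀ + at = 7.00 + (0)(10) = 7.00 m/s
Δx = v₀t + ½at² = 7.00·10 + 0.5·0·10² = 70.0 m

Phase 3 (decelerating): v₀ = 7.00 m/s, a = -0.8 m/s².
v = v₀ + at → t = (5.5 − 7.00) / -0.8 = 1.88 s
v² = v₀² + 2aΔx → Δx = (5.5² − 7.00²)/(2·-0.8) = 11.7 m

Phase 4 (decelerating): v₀ = 5.50 m/s, a = -1.6 m/s².
v = v₀ + at → t = (0 − 5.50) / -1.6 = 3.44 s
v² = v₀² + 2aΔx → Δx = (0² − 5.50²)/(2·-1.6) = 9.45 m
Total distance = 13.3 + 70.0 + 11.7 + 9.45 = 105 m

104.5 m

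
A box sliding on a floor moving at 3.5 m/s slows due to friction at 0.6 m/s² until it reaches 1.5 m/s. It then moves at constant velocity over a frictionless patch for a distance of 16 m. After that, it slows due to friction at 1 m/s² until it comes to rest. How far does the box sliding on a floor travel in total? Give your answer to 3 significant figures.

Phase 1 (decelerating): v₀ = 3.50 m/s, a = -0.6 m/s².
v = v₀ + at → t = (1.5 − 3.50) / -0.6 = 3.33 s
v² = v₀² + 2aΔx → Δx = (1.5² − 3.50²)/(2·-0.6) = 8.33 m

Phase 2 (constant speed): v₀ = 1.50 m/s, a = 0 m/s².
Constant speed: t = d/v = 16/1.50 = 10.7 s

Phase 3 (decelerating): v₀ = 1.50 m/s, a = -1 m/s².
v = v₀ + at → t = (0 − 1.50) / -1 = 1.50 s
v² = v₀² + 2aΔx → Δx = (0² − 1.50²)/(2·-1) = 1.12 m
Total distance = 8.33 + 16.0 + 1.12 = 25.5 m

25.5 m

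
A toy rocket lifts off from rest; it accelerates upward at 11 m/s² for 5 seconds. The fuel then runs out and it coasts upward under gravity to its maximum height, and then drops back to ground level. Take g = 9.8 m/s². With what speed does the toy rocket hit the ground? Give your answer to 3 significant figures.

75.6 m/s

Phase 1 (powered ascent): v₀ = 0 m/s, a = 11 m/s².
v = v₀ + at = 0 + (11)(5) = 55.0 m/s
Δx = v₀t + ½at² = 0·5 + 0.5·11·5² = 138 m

Phase 2 (coasting upward): v₀ = 55.0 m/s, a = -9.8 m/s².
v = v₀ + at → t = (0 − 55.0) / -9.8 = 5.61 s
v² = v₀² + 2aΔx → Δx = (0² − 55.0²)/(2·-9.8) = 154 m

Phase 3 (free fall): v₀ = 0 m/s, a = -9.8 m/s².
Falls 292 m from rest: t = √(2·292/9.8) = 7.72 s; v = g·t = 75.6 m/s.
Impact speed = 75.6 m/s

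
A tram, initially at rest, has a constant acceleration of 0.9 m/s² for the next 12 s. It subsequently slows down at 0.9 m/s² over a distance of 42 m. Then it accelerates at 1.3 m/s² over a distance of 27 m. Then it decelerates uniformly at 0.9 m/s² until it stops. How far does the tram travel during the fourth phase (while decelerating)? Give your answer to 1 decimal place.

Phase 1 (accelerating): v₀ = 0 m/s, a = 0.9 m/s².
v = v₀ + at = 0 + (0.9)(12) = 10.8 m/s
Δx = v₀t + ½at² = 0·12 + 0.5·0.9·12² = 64.8 m

Phase 2 (decelerating): v₀ = 10.8 m/s, a = -0.9 m/s².
v² = v₀² + 2aΔx = 10.8² + 2·-0.9·42 = 41.0 → v = 6.41 m/s
t = (v − v₀)/a = (6.41 − 10.8)/-0.9 = 4.88 s

Phase 3 (accelerating): v₀ = 6.41 m/s, a = 1.3 m/s².
v² = v₀² + 2aΔx = 6.41² + 2·1.3·27 = 111 → v = 10.5 m/s
t = (v − v₀)/a = (10.5 − 6.41)/1.3 = 3.19 s

Phase 4 (decelerating): v₀ = 10.5 m/s, a = -0.9 m/s².
v = v₀ + at → t = (0 − 10.5) / -0.9 = 11.7 s
v² = v₀² + 2aΔx → Δx = (0² − 10.5²)/(2·-0.9) = 61.8 m
Distance in phase 4 = 61.8 m

61.8 m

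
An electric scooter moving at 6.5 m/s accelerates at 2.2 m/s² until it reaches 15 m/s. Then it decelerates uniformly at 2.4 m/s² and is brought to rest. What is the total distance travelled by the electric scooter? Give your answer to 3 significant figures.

88.4 m

Phase 1 (accelerating): v₀ = 6.50 m/s, a = 2.2 m/s².
v = v₀ + at → t = (15 − 6.50) / 2.2 = 3.86 s
v² = v₀² + 2aΔx → Δx = (15² − 6.50²)/(2·2.2) = 41.5 m

Phase 2 (decelerating): v₀ = 15.0 m/s, a = -2.4 m/s².
v = v₀ + at → t = (0 − 15.0) / -2.4 = 6.25 s
v² = v₀² + 2aΔx → Δx = (0² − 15.0²)/(2·-2.4) = 46.9 m
Total distance = 41.5 + 46.9 = 88.4 m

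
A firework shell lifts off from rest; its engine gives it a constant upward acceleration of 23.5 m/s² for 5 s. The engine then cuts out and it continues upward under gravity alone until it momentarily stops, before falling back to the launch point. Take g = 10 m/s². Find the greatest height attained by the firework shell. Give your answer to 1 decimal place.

Phase 1 (powered ascent): v₀ = 0 m/s, a = 23.5 m/s².
v = v₀ + at = 0 + (23.5)(5) = 118 m/s
Δx = v₀t + ½at² = 0·5 + 0.5·23.5·5² = 294 m

Phase 2 (coasting upward): v₀ = 118 m/s, a = -10 m/s².
v = v₀ + at → t = (0 − 118) / -10 = 11.8 s
v² = v₀² + 2aΔx → Δx = (0² − 118²)/(2·-10) = 690 m
Maximum height = 294 + 690 = 984 m

984.1 m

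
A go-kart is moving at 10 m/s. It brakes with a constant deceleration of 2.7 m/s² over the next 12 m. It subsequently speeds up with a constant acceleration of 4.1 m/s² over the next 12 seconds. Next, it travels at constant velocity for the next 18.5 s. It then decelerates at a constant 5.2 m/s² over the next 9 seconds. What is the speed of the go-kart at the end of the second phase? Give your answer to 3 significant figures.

55.1 m/s

Phase 1 (decelerating): v₀ = 10.0 m/s, a = -2.7 m/s².
v² = v₀² + 2aΔx = 10.0² + 2·-2.7·12 = 35.2 → v = 5.93 m/s
t = (v − v₀)/a = (5.93 − 10.0)/-2.7 = 1.51 s

Phase 2 (accelerating): v₀ = 5.93 m/s, a = 4.1 m/s².
v = v₀ + at = 5.93 + (4.1)(12) = 55.1 m/s
Δx = v₀t + ½at² = 5.93·12 + 0.5·4.1·12² = 366 m
Speed at end of phase 2 = 55.1 m/s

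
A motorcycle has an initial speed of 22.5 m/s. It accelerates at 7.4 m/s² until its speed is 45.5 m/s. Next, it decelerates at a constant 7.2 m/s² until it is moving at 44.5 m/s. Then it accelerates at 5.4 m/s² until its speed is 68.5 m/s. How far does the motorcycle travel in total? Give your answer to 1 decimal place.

363.0 m

Phase 1 (accelerating): v₀ = 22.5 m/s, a = 7.4 m/s².
v = v₀ + at → t = (45.5 − 22.5) / 7.4 = 3.11 s
v² = v₀² + 2aΔx → Δx = (45.5² − 22.5²)/(2·7.4) = 106 m

Phase 2 (decelerating): v₀ = 45.5 m/s, a = -7.2 m/s².
v = v₀ + at → t = (44.5 − 45.5) / -7.2 = 0.139 s
v² = v₀² + 2aΔx → Δx = (44.5² − 45.5²)/(2·-7.2) = 6.25 m

Phase 3 (accelerating): v₀ = 44.5 m/s, a = 5.4 m/s².
v = v₀ + at → t = (68.5 − 44.5) / 5.4 = 4.44 s
v² = v₀² + 2aΔx → Δx = (68.5² − 44.5²)/(2·5.4) = 251 m
Total distance = 106 + 6.25 + 251 = 363 m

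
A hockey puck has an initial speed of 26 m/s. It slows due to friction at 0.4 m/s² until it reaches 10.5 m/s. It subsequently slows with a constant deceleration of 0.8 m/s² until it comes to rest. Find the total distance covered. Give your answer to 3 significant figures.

776 m

Phase 1 (decelerating): v₀ = 26.0 m/s, a = -0.4 m/s².
v = v₀ + at → t = (10.5 − 26.0) / -0.4 = 38.8 s
v² = v₀² + 2aΔx → Δx = (10.5² − 26.0²)/(2·-0.4) = 707 m

Phase 2 (decelerating): v₀ = 10.5 m/s, a = -0.8 m/s².
v = v₀ + at → t = (0 − 10.5) / -0.8 = 13.1 s
v² = v₀² + 2aΔx → Δx = (0² − 10.5²)/(2·-0.8) = 68.9 m
Total distance = 707 + 68.9 = 776 m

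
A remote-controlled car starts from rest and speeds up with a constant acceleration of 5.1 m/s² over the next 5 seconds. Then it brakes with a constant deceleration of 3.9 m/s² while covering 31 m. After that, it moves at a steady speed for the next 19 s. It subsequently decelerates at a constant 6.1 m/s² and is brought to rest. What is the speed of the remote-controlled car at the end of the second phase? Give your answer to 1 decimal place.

Phase 1 (accelerating): v₀ = 0 m/s, a = 5.1 m/s².
v = v₀ + at = 0 + (5.1)(5) = 25.5 m/s
Δx = v₀t + ½at² = 0·5 + 0.5·5.1·5² = 63.8 m

Phase 2 (decelerating): v₀ = 25.5 m/s, a = -3.9 m/s².
v² = v₀² + 2aΔx = 25.5² + 2·-3.9·31 = 408 → v = 20.2 m/s
t = (v − v₀)/a = (20.2 − 25.5)/-3.9 = 1.36 s
Speed at end of phase 2 = 20.2 m/s

20.2 m/s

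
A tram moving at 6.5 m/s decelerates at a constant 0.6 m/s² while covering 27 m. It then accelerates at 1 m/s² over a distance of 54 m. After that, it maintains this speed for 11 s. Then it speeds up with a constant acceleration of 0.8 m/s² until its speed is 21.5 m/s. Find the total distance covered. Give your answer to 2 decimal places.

Phase 1 (decelerating): v₀ = 6.50 m/s, a = -0.6 m/s².
v² = v₀² + 2aΔx = 6.50² + 2·-0.6·27 = 9.85 → v = 3.14 m/s
t = (v − v₀)/a = (3.14 − 6.50)/-0.6 = 5.60 s

Phase 2 (accelerating): v₀ = 3.14 m/s, a = 1 m/s².
v² = v₀² + 2aΔx = 3.14² + 2·1·54 = 118 → v = 10.9 m/s
t = (v − v₀)/a = (10.9 − 3.14)/1 = 7.72 s

Phase 3 (constant speed): v₀ = 10.9 m/s, a = 0 m/s².
v = v₀ + at = 10.9 + (0)(11) = 10.9 m/s
Δx = v₀t + ½at² = 10.9·11 + 0.5·0·11² = 119 m

Phase 4 (accelerating): v₀ = 10.9 m/s, a = 0.8 m/s².
v = v₀ + at → t = (21.5 − 10.9) / 0.8 = 13.3 s
v² = v₀² + 2aΔx → Δx = (21.5² − 10.9²)/(2·0.8) = 215 m
Total distance = 27.0 + 54.0 + 119 + 215 = 416 m

415.66 m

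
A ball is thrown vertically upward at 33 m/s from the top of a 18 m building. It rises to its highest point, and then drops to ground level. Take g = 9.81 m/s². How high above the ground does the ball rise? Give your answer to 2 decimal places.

Phase 1 (rising): v₀ = 33.0 m/s, a = -9.81 m/s².
v = v₀ + at → t = (0 − 33.0) / -9.81 = 3.36 s
v² = v₀² + 2aΔx → Δx = (0² − 33.0²)/(2·-9.81) = 55.5 m
Maximum height = 18 + 55.5 = 73.5 m

73.50 m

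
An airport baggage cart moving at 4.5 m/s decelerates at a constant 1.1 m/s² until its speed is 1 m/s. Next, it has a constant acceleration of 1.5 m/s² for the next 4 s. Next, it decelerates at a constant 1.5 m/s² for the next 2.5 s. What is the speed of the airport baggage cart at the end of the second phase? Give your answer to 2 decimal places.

7.00 m/s

Phase 1 (decelerating): v₀ = 4.50 m/s, a = -1.1 m/s².
v = v₀ + at → t = (1 − 4.50) / -1.1 = 3.18 s
v² = v₀² + 2aΔx → Δx = (1² − 4.50²)/(2·-1.1) = 8.75 m

Phase 2 (accelerating): v₀ = 1.00 m/s, a = 1.5 m/s².
v = v₀ + at = 1.00 + (1.5)(4) = 7.00 m/s
Δx = v₀t + ½at² = 1.00·4 + 0.5·1.5·4² = 16.0 m
Speed at end of phase 2 = 7.00 m/s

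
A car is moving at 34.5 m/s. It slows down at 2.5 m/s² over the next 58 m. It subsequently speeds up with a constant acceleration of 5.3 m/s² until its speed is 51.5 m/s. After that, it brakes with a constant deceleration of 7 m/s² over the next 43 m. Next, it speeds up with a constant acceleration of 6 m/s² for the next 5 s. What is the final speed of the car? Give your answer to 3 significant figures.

75.3 m/s

Phase 1 (decelerating): v₀ = 34.5 m/s, a = -2.5 m/s².
v² = v₀² + 2aΔx = 34.5² + 2·-2.5·58 = 900 → v = 30.0 m/s
t = (v − v₀)/a = (30.0 − 34.5)/-2.5 = 1.80 s

Phase 2 (accelerating): v₀ = 30.0 m/s, a = 5.3 m/s².
v = v₀ + at → t = (51.5 − 30.0) / 5.3 = 4.06 s
v² = v₀² + 2aΔx → Δx = (51.5² − 30.0²)/(2·5.3) = 165 m

Phase 3 (decelerating): v₀ = 51.5 m/s, a = -7 m/s².
v² = v₀² + 2aΔx = 51.5² + 2·-7·43 = 2050 → v = 45.3 m/s
t = (v − v₀)/a = (45.3 − 51.5)/-7 = 0.889 s

Phase 4 (accelerating): v₀ = 45.3 m/s, a = 6 m/s².
v = v₀ + at = 45.3 + (6)(5) = 75.3 m/s
Δx = v₀t + ½at² = 45.3·5 + 0.5·6·5² = 301 m
Final speed = 75.3 m/s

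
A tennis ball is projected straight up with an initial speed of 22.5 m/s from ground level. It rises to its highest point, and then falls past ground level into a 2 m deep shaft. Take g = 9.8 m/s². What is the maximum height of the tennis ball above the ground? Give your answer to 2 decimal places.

Phase 1 (rising): v₀ = 22.5 m/s, a = -9.8 m/s².
v = v₀ + at → t = (0 − 22.5) / -9.8 = 2.30 s
v² = v₀² + 2aΔx → Δx = (0² − 22.5²)/(2·-9.8) = 25.8 m
Maximum height = 25.8 m

25.83 m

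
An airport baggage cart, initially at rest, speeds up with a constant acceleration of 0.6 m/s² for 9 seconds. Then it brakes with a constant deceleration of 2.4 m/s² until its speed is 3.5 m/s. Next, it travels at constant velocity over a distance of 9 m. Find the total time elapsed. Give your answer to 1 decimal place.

Phase 1 (accelerating): v₀ = 0 m/s, a = 0.6 m/s².
v = v₀ + at = 0 + (0.6)(9) = 5.40 m/s
Δx = v₀t + ½at² = 0·9 + 0.5·0.6·9² = 24.3 m

Phase 2 (decelerating): v₀ = 5.40 m/s, a = -2.4 m/s².
v = v₀ + at → t = (3.5 − 5.40) / -2.4 = 0.792 s
v² = v₀² + 2aΔx → Δx = (3.5² − 5.40²)/(2·-2.4) = 3.52 m

Phase 3 (constant speed): v₀ = 3.50 m/s, a = 0 m/s².
Constant speed: t = d/v = 9/3.50 = 2.57 s
Total time = 9.00 + 0.792 + 2.57 = 12.4 s

12.4 s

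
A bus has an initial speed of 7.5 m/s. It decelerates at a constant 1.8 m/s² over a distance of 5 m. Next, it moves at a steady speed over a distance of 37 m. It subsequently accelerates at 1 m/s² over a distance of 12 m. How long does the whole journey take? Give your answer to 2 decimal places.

8.42 s

Phase 1 (decelerating): v₀ = 7.50 m/s, a = -1.8 m/s².
v² = v₀² + 2aΔx = 7.50² + 2·-1.8·5 = 38.2 → v = 6.18 m/s
t = (v − v₀)/a = (6.18 − 7.50)/-1.8 = 0.731 s

Phase 2 (constant speed): v₀ = 6.18 m/s, a = 0 m/s².
Constant speed: t = d/v = 37/6.18 = 5.98 s

Phase 3 (accelerating): v₀ = 6.18 m/s, a = 1 m/s².
v² = v₀² + 2aΔx = 6.18² + 2·1·12 = 62.2 → v = 7.89 m/s
t = (v − v₀)/a = (7.89 − 6.18)/1 = 1.71 s
Total time = 0.731 + 5.98 + 1.71 = 8.42 s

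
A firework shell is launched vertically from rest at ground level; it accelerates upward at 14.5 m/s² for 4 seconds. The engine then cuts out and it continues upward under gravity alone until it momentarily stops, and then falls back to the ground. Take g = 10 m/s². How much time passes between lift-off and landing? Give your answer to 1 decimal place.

17.3 s

Phase 1 (powered ascent): v₀ = 0 m/s, a = 14.5 m/s².
v = v₀ + at = 0 + (14.5)(4) = 58.0 m/s
Δx = v₀t + ½at² = 0·4 + 0.5·14.5·4² = 116 m

Phase 2 (coasting upward): v₀ = 58.0 m/s, a = -10 m/s².
v = v₀ + at → t = (0 − 58.0) / -10 = 5.80 s
v² = v₀² + 2aΔx → Δx = (0² − 58.0²)/(2·-10) = 168 m

Phase 3 (free fall): v₀ = 0 m/s, a = -10 m/s².
Falls 284 m from rest: t = √(2·284/10) = 7.54 s; v = g·t = 75.4 m/s.
Total time = 4.00 + 5.80 + 7.54 = 17.3 s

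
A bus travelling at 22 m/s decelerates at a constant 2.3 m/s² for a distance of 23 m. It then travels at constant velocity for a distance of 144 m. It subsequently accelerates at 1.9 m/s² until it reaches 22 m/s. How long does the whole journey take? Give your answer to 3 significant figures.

9.86 s

Phase 1 (decelerating): v₀ = 22.0 m/s, a = -2.3 m/s².
v² = v₀² + 2aΔx = 22.0² + 2·-2.3·23 = 378 → v = 19.4 m/s
t = (v − v₀)/a = (19.4 − 22.0)/-2.3 = 1.11 s

Phase 2 (constant speed): v₀ = 19.4 m/s, a = 0 m/s².
Constant speed: t = d/v = 144/19.4 = 7.40 s

Phase 3 (accelerating): v₀ = 19.4 m/s, a = 1.9 m/s².
v = v₀ + at → t = (22 − 19.4) / 1.9 = 1.34 s
v² = v₀² + 2aΔx → Δx = (22² − 19.4²)/(2·1.9) = 27.8 m
Total time = 1.11 + 7.40 + 1.34 = 9.86 s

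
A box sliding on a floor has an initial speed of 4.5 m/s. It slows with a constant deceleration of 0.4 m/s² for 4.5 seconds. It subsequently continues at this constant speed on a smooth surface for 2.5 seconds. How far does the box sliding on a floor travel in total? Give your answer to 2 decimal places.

Phase 1 (decelerating): v₀ = 4.50 m/s, a = -0.4 m/s².
v = v₀ + at = 4.50 + (-0.4)(4.5) = 2.70 m/s
Δx = v₀t + ½at² = 4.50·4.5 + 0.5·-0.4·4.5² = 16.2 m

Phase 2 (constant speed): v₀ = 2.70 m/s, a = 0 m/s².
v = v₀ + at = 2.70 + (0)(2.5) = 2.70 m/s
Δx = v₀t + ½at² = 2.70·2.5 + 0.5·0·2.5² = 6.75 m
Total distance = 16.2 + 6.75 = 22.9 m

22.95 m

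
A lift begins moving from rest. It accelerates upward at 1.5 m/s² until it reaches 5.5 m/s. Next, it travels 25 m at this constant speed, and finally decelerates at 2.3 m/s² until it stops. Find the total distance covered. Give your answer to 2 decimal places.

41.66 m

Phase 1 (accelerating): v₀ = 0 m/s, a = 1.5 m/s².
v = v₀ + at → t = (5.5 − 0) / 1.5 = 3.67 s
v² = v₀² + 2aΔx → Δx = (5.5² − 0²)/(2·1.5) = 10.1 m

Phase 2 (constant speed): v₀ = 5.50 m/s, a = 0 m/s².
Constant speed: t = d/v = 25/5.50 = 4.55 s

Phase 3 (decelerating): v₀ = 5.50 m/s, a = -2.3 m/s².
v = v₀ + at → t = (0 − 5.50) / -2.3 = 2.39 s
v² = v₀² + 2aΔx → Δx = (0² − 5.50²)/(2·-2.3) = 6.58 m
Total distance = 10.1 + 25.0 + 6.58 = 41.7 m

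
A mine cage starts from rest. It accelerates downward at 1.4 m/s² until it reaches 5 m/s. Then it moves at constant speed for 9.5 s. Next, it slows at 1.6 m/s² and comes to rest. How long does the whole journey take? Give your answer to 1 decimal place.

16.2 s

Phase 1 (accelerating): v₀ = 0 m/s, a = 1.4 m/s².
v = v₀ + at → t = (5 − 0) / 1.4 = 3.57 s
v² = v₀² + 2aΔx → Δx = (5² − 0²)/(2·1.4) = 8.93 m

Phase 2 (constant speed): v₀ = 5.00 m/s, a = 0 m/s².
v = v₀ + at = 5.00 + (0)(9.5) = 5.00 m/s
Δx = v₀t + ½at² = 5.00·9.5 + 0.5·0·9.5² = 47.5 m

Phase 3 (decelerating): v₀ = 5.00 m/s, a = -1.6 m/s².
v = v₀ + at → t = (0 − 5.00) / -1.6 = 3.12 s
v² = v₀² + 2aΔx → Δx = (0² − 5.00²)/(2·-1.6) = 7.81 m
Total time = 3.57 + 9.50 + 3.12 = 16.2 s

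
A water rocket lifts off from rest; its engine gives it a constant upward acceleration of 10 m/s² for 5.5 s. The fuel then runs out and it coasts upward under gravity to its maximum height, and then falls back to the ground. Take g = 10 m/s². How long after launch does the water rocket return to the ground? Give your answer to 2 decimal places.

18.78 s

Phase 1 (powered ascent): v₀ = 0 m/s, a = 10 m/s².
v = v₀ + at = 0 + (10)(5.5) = 55.0 m/s
Δx = v₀t + ½at² = 0·5.5 + 0.5·10·5.5² = 151 m

Phase 2 (coasting upward): v₀ = 55.0 m/s, a = -10 m/s².
v = v₀ + at → t = (0 − 55.0) / -10 = 5.50 s
v² = v₀² + 2aΔx → Δx = (0² − 55.0²)/(2·-10) = 151 m

Phase 3 (free fall): v₀ = 0 m/s, a = -10 m/s².
Falls 302 m from rest: t = √(2·302/10) = 7.78 s; v = g·t = 77.8 m/s.
Total time = 5.50 + 5.50 + 7.78 = 18.8 s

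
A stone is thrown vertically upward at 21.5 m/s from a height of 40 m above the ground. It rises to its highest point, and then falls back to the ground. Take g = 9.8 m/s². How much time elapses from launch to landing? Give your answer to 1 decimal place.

5.8 s

Phase 1 (rising): v₀ = 21.5 m/s, a = -9.8 m/s².
v = v₀ + at → t = (0 − 21.5) / -9.8 = 2.19 s
v² = v₀² + 2aΔx → Δx = (0² − 21.5²)/(2·-9.8) = 23.6 m

Phase 2 (falling): v₀ = 0 m/s, a = -9.8 m/s².
Falls 63.6 m from rest: t = √(2·63.6/9.8) = 3.60 s; v = g·t = 35.3 m/s.
Total time = 2.19 + 3.60 = 5.80 s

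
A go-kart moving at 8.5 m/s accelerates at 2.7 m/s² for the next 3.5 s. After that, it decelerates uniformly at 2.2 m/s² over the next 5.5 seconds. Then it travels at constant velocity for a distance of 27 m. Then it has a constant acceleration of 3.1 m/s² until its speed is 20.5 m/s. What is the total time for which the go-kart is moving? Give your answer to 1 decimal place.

Phase 1 (accelerating): v₀ = 8.50 m/s, a = 2.7 m/s².
v = v₀ + at = 8.50 + (2.7)(3.5) = 18.0 m/s
Δx = v₀t + ½at² = 8.50·3.5 + 0.5·2.7·3.5² = 46.3 m

Phase 2 (decelerating): v₀ = 18.0 m/s, a = -2.2 m/s².
v = v₀ + at = 18.0 + (-2.2)(5.5) = 5.85 m/s
Δx = v₀t + ½at² = 18.0·5.5 + 0.5·-2.2·5.5² = 65.5 m

Phase 3 (constant speed): v₀ = 5.85 m/s, a = 0 m/s².
Constant speed: t = d/v = 27/5.85 = 4.62 s

Phase 4 (accelerating): v₀ = 5.85 m/s, a = 3.1 m/s².
v = v₀ + at → t = (20.5 − 5.85) / 3.1 = 4.73 s
v² = v₀² + 2aΔx → Δx = (20.5² − 5.85²)/(2·3.1) = 62.3 m
Total time = 3.50 + 5.50 + 4.62 + 4.73 = 18.3 s

18.3 s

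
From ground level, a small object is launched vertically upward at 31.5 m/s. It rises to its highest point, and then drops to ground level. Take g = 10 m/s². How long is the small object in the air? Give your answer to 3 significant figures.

Phase 1 (rising): v₀ = 31.5 m/s, a = -10 m/s².
v = v₀ + at → t = (0 − 31.5) / -10 = 3.15 s
v² = v₀² + 2aΔx → Δx = (0² − 31.5²)/(2·-10) = 49.6 m

Phase 2 (falling): v₀ = 0 m/s, a = -10 m/s².
Falls 49.6 m from rest: t = √(2·49.6/10) = 3.15 s; v = g·t = 31.5 m/s.
Total time = 3.15 + 3.15 = 6.30 s

6.30 s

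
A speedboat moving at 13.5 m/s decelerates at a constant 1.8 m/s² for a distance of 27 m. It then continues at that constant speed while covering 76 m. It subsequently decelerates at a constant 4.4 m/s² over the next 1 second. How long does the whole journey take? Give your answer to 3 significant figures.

Phase 1 (decelerating): v₀ = 13.5 m/s, a = -1.8 m/s².
v² = v₀² + 2aΔx = 13.5² + 2·-1.8·27 = 85.0 → v = 9.22 m/s
t = (v − v₀)/a = (9.22 − 13.5)/-1.8 = 2.38 s

Phase 2 (constant speed): v₀ = 9.22 m/s, a = 0 m/s².
Constant speed: t = d/v = 76/9.22 = 8.24 s

Phase 3 (decelerating): v₀ = 9.22 m/s, a = -4.4 m/s².
v = v₀ + at = 9.22 + (-4.4)(1) = 4.82 m/s
Δx = v₀t + ½at² = 9.22·1 + 0.5·-4.4·1² = 7.02 m
Total time = 2.38 + 8.24 + 1.00 = 11.6 s

11.6 s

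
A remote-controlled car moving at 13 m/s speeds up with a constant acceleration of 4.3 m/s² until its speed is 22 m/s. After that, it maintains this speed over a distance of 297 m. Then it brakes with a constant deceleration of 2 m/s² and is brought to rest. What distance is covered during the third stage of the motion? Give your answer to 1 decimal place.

Phase 1 (accelerating): v₀ = 13.0 m/s, a = 4.3 m/s².
v = v₀ + at → t = (22 − 13.0) / 4.3 = 2.09 s
v² = v₀² + 2aΔx → Δx = (22² − 13.0²)/(2·4.3) = 36.6 m

Phase 2 (constant speed): v₀ = 22.0 m/s, a = 0 m/s².
Constant speed: t = d/v = 297/22.0 = 13.5 s

Phase 3 (decelerating): v₀ = 22.0 m/s, a = -2 m/s².
v = v₀ + at → t = (0 − 22.0) / -2 = 11.0 s
v² = v₀² + 2aΔx → Δx = (0² − 22.0²)/(2·-2) = 121 m
Distance in phase 3 = 121 m

121.0 m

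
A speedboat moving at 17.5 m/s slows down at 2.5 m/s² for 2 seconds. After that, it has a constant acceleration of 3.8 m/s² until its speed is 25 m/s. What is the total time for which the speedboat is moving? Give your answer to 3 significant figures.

Phase 1 (decelerating): v₀ = 17.5 m/s, a = -2.5 m/s².
v = v₀ + at = 17.5 + (-2.5)(2) = 12.5 m/s
Δx = v₀t + ½at² = 17.5·2 + 0.5·-2.5·2² = 30.0 m

Phase 2 (accelerating): v₀ = 12.5 m/s, a = 3.8 m/s².
v = v₀ + at → t = (25 − 12.5) / 3.8 = 3.29 s
v² = v₀² + 2aΔx → Δx = (25² − 12.5²)/(2·3.8) = 61.7 m
Total time = 2.00 + 3.29 = 5.29 s

5.29 s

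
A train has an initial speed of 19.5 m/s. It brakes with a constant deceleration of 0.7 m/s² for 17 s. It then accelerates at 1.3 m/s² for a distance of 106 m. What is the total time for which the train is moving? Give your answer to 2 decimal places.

25.20 s

Phase 1 (decelerating): v₀ = 19.5 m/s, a = -0.7 m/s².
v = v₀ + at = 19.5 + (-0.7)(17) = 7.60 m/s
Δx = v₀t + ½at² = 19.5·17 + 0.5·-0.7·17² = 230 m

Phase 2 (accelerating): v₀ = 7.60 m/s, a = 1.3 m/s².
v² = v₀² + 2aΔx = 7.60² + 2·1.3·106 = 333 → v = 18.3 m/s
t = (v − v₀)/a = (18.3 − 7.60)/1.3 = 8.20 s
Total time = 17.0 + 8.20 = 25.2 s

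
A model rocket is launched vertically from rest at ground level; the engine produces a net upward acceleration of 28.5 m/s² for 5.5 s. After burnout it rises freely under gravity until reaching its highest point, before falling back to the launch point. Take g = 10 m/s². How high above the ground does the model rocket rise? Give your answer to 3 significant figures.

1660 m

Phase 1 (powered ascent): v₀ = 0 m/s, a = 28.5 m/s².
v = v₀ + at = 0 + (28.5)(5.5) = 157 m/s
Δx = v₀t + ½at² = 0·5.5 + 0.5·28.5·5.5² = 431 m

Phase 2 (coasting upward): v₀ = 157 m/s, a = -10 m/s².
v = v₀ + at → t = (0 − 157) / -10 = 15.7 s
v² = v₀² + 2aΔx → Δx = (0² − 157²)/(2·-10) = 1230 m
Maximum height = 431 + 1230 = 1660 m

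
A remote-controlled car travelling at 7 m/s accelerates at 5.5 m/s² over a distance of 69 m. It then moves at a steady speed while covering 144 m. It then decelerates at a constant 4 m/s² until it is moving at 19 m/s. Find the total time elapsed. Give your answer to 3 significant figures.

Phase 1 (accelerating): v₀ = 7.00 m/s, a = 5.5 m/s².
v² = v₀² + 2aΔx = 7.00² + 2·5.5·69 = 808 → v = 28.4 m/s
t = (v − v₀)/a = (28.4 − 7.00)/5.5 = 3.90 s

Phase 2 (constant speed): v₀ = 28.4 m/s, a = 0 m/s².
Constant speed: t = d/v = 144/28.4 = 5.07 s

Phase 3 (decelerating): v₀ = 28.4 m/s, a = -4 m/s².
v = v₀ + at → t = (19 − 28.4) / -4 = 2.36 s
v² = v₀² + 2aΔx → Δx = (19² − 28.4²)/(2·-4) = 55.9 m
Total time = 3.90 + 5.07 + 2.36 = 11.3 s

11.3 s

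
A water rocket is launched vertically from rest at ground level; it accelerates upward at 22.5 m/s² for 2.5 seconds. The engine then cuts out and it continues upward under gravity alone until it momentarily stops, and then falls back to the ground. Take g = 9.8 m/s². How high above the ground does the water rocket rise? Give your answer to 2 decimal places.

Phase 1 (powered ascent): v₀ = 0 m/s, a = 22.5 m/s².
v = v₀ + at = 0 + (22.5)(2.5) = 56.2 m/s
Δx = v₀t + ½at² = 0·2.5 + 0.5·22.5·2.5² = 70.3 m

Phase 2 (coasting upward): v₀ = 56.2 m/s, a = -9.8 m/s².
v = v₀ + at → t = (0 − 56.2) / -9.8 = 5.74 s
v² = v₀² + 2aΔx → Δx = (0² − 56.2²)/(2·-9.8) = 161 m
Maximum height = 70.3 + 161 = 232 m

231.74 m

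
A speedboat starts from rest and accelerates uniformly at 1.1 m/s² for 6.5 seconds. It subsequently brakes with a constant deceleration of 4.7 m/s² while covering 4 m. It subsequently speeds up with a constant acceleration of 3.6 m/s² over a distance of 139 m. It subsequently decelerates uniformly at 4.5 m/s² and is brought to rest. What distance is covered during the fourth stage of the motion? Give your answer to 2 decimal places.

Phase 1 (accelerating): v₀ = 0 m/s, a = 1.1 m/s².
v = v₀ + at = 0 + (1.1)(6.5) = 7.15 m/s
Δx = v₀t + ½at² = 0·6.5 + 0.5·1.1·6.5² = 23.2 m

Phase 2 (decelerating): v₀ = 7.15 m/s, a = -4.7 m/s².
v² = v₀² + 2aΔx = 7.15² + 2·-4.7·4 = 13.5 → v = 3.68 m/s
t = (v − v₀)/a = (3.68 − 7.15)/-4.7 = 0.739 s

Phase 3 (accelerating): v₀ = 3.68 m/s, a = 3.6 m/s².
v² = v₀² + 2aΔx = 3.68² + 2·3.6·139 = 1010 → v = 31.8 m/s
t = (v − v₀)/a = (31.8 − 3.68)/3.6 = 7.83 s

Phase 4 (decelerating): v₀ = 31.8 m/s, a = -4.5 m/s².
v = v₀ + at → t = (0 − 31.8) / -4.5 = 7.08 s
v² = v₀² + 2aΔx → Δx = (0² − 31.8²)/(2·-4.5) = 113 m
Distance in phase 4 = 113 m

112.70 m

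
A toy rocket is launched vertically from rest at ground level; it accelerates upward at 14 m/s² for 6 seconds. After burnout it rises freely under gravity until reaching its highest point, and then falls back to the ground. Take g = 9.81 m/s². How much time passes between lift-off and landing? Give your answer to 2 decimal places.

25.73 s

Phase 1 (powered ascent): v₀ = 0 m/s, a = 14 m/s².
v = v₀ + at = 0 + (14)(6) = 84.0 m/s
Δx = v₀t + ½at² = 0·6 + 0.5·14·6² = 252 m

Phase 2 (coasting upward): v₀ = 84.0 m/s, a = -9.81 m/s².
v = v₀ + at → t = (0 − 84.0) / -9.81 = 8.56 s
v² = v₀² + 2aΔx → Δx = (0² − 84.0²)/(2·-9.81) = 360 m

Phase 3 (free fall): v₀ = 0 m/s, a = -9.81 m/s².
Falls 612 m from rest: t = √(2·612/9.81) = 11.2 s; v = g·t = 110 m/s.
Total time = 6.00 + 8.56 + 11.2 = 25.7 s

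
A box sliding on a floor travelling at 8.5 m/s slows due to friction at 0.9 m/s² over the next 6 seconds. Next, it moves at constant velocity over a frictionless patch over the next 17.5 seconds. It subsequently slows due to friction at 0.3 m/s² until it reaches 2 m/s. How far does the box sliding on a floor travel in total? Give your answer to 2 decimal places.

98.40 m

Phase 1 (decelerating): v₀ = 8.50 m/s, a = -0.9 m/s².
v = v₀ + at = 8.50 + (-0.9)(6) = 3.10 m/s
Δx = v₀t + ½at² = 8.50·6 + 0.5·-0.9·6² = 34.8 m

Phase 2 (constant speed): v₀ = 3.10 m/s, a = 0 m/s².
v = v₀ + at = 3.10 + (0)(17.5) = 3.10 m/s
Δx = v₀t + ½at² = 3.10·17.5 + 0.5·0·17.5² = 54.2 m

Phase 3 (decelerating): v₀ = 3.10 m/s, a = -0.3 m/s².
v = v₀ + at → t = (2 − 3.10) / -0.3 = 3.67 s
v² = v₀² + 2aΔx → Δx = (2² − 3.10²)/(2·-0.3) = 9.35 m
Total distance = 34.8 + 54.2 + 9.35 = 98.4 m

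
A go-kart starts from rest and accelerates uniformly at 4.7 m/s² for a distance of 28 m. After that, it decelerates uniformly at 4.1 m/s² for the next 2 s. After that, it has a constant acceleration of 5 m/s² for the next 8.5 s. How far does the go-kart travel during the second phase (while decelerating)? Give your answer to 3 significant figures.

Phase 1 (accelerating): v₀ = 0 m/s, a = 4.7 m/s².
v² = v₀² + 2aΔx = 0² + 2·4.7·28 = 263 → v = 16.2 m/s
t = (v − v₀)/a = (16.2 − 0)/4.7 = 3.45 s

Phase 2 (decelerating): v₀ = 16.2 m/s, a = -4.1 m/s².
v = v₀ + at = 16.2 + (-4.1)(2) = 8.02 m/s
Δx = v₀t + ½at² = 16.2·2 + 0.5·-4.1·2² = 24.2 m
Distance in phase 2 = 24.2 m

24.2 m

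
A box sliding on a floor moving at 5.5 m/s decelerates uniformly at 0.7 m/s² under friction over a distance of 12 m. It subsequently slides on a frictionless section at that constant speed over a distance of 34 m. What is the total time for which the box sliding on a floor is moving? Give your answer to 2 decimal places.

11.89 s

Phase 1 (decelerating): v₀ = 5.50 m/s, a = -0.7 m/s².
v² = v₀² + 2aΔx = 5.50² + 2·-0.7·12 = 13.5 → v = 3.67 m/s
t = (v − v₀)/a = (3.67 − 5.50)/-0.7 = 2.62 s

Phase 2 (constant speed): v₀ = 3.67 m/s, a = 0 m/s².
Constant speed: t = d/v = 34/3.67 = 9.27 s
Total time = 2.62 + 9.27 = 11.9 s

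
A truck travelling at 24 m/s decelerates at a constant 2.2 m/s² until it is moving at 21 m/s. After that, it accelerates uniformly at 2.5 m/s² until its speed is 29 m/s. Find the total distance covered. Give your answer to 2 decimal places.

110.68 m

Phase 1 (decelerating): v₀ = 24.0 m/s, a = -2.2 m/s².
v = v₀ + at → t = (21 − 24.0) / -2.2 = 1.36 s
v² = v₀² + 2aΔx → Δx = (21² − 24.0²)/(2·-2.2) = 30.7 m

Phase 2 (accelerating): v₀ = 21.0 m/s, a = 2.5 m/s².
v = v₀ + at → t = (29 − 21.0) / 2.5 = 3.20 s
v² = v₀² + 2aΔx → Δx = (29² − 21.0²)/(2·2.5) = 80.0 m
Total distance = 30.7 + 80.0 = 111 m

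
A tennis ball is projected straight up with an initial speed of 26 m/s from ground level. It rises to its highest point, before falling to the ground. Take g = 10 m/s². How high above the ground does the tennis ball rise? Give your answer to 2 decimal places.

33.80 m

Phase 1 (rising): v₀ = 26.0 m/s, a = -10 m/s².
v = v₀ + at → t = (0 − 26.0) / -10 = 2.60 s
v² = v₀² + 2aΔx → Δx = (0² − 26.0²)/(2·-10) = 33.8 m
Maximum height = 33.8 m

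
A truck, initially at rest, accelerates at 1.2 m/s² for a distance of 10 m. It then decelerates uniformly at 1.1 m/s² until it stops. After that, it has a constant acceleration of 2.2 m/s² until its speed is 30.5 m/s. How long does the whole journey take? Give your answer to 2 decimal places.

Phase 1 (accelerating): v₀ = 0 m/s, a = 1.2 m/s².
v² = v₀² + 2aΔx = 0² + 2·1.2·10 = 24.0 → v = 4.90 m/s
t = (v − v₀)/a = (4.90 − 0)/1.2 = 4.08 s

Phase 2 (decelerating): v₀ = 4.90 m/s, a = -1.1 m/s².
v = v₀ + at → t = (0 − 4.90) / -1.1 = 4.45 s
v² = v₀² + 2aΔx → Δx = (0² − 4.90²)/(2·-1.1) = 10.9 m

Phase 3 (accelerating): v₀ = 0 m/s, a = 2.2 m/s².
v = v₀ + at → t = (30.5 − 0) / 2.2 = 13.9 s
v² = v₀² + 2aΔx → Δx = (30.5² − 0²)/(2·2.2) = 211 m
Total time = 4.08 + 4.45 + 13.9 = 22.4 s

22.40 s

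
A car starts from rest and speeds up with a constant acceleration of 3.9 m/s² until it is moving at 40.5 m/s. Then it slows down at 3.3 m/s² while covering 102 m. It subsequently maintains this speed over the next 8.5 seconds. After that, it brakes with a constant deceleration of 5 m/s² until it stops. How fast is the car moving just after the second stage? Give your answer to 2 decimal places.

Phase 1 (accelerating): v₀ = 0 m/s, a = 3.9 m/s².
v = v₀ + at → t = (40.5 − 0) / 3.9 = 10.4 s
v² = v₀² + 2aΔx → Δx = (40.5² − 0²)/(2·3.9) = 210 m

Phase 2 (decelerating): v₀ = 40.5 m/s, a = -3.3 m/s².
v² = v₀² + 2aΔx = 40.5² + 2·-3.3·102 = 967 → v = 31.1 m/s
t = (v − v₀)/a = (31.1 − 40.5)/-3.3 = 2.85 s
Speed at end of phase 2 = 31.1 m/s

31.10 m/s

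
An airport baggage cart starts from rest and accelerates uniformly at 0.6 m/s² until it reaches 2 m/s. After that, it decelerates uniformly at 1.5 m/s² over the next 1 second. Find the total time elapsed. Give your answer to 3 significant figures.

4.33 s

Phase 1 (accelerating): v₀ = 0 m/s, a = 0.6 m/s².
v = v₀ + at → t = (2 − 0) / 0.6 = 3.33 s
v² = v₀² + 2aΔx → Δx = (2² − 0²)/(2·0.6) = 3.33 m

Phase 2 (decelerating): v₀ = 2.00 m/s, a = -1.5 m/s².
v = v₀ + at = 2.00 + (-1.5)(1) = 0.500 m/s
Δx = v₀t + ½at² = 2.00·1 + 0.5·-1.5·1² = 1.25 m
Total time = 3.33 + 1.00 = 4.33 s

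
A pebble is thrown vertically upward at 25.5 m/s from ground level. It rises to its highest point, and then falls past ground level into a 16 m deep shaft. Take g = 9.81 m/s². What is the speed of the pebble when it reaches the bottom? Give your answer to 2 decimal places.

Phase 1 (rising): v₀ = 25.5 m/s, a = -9.81 m/s².
v = v₀ + at → t = (0 − 25.5) / -9.81 = 2.60 s
v² = v₀² + 2aΔx → Δx = (0² − 25.5²)/(2·-9.81) = 33.1 m

Phase 2 (falling): v₀ = 0 m/s, a = -9.81 m/s².
Falls 49.1 m from rest: t = √(2·49.1/9.81) = 3.17 s; v = g·t = 31.1 m/s.
Final speed = 31.1 m/s

31.05 m/s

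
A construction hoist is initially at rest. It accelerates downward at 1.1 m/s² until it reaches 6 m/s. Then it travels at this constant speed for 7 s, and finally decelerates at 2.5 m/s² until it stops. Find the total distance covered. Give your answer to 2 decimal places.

65.56 m

Phase 1 (accelerating): v₀ = 0 m/s, a = 1.1 m/s².
v = v₀ + at → t = (6 − 0) / 1.1 = 5.45 s
v² = v₀² + 2aΔx → Δx = (6² − 0²)/(2·1.1) = 16.4 m

Phase 2 (constant speed): v₀ = 6.00 m/s, a = 0 m/s².
v = v₀ + at = 6.00 + (0)(7) = 6.00 m/s
Δx = v₀t + ½at² = 6.00·7 + 0.5·0·7² = 42.0 m

Phase 3 (decelerating): v₀ = 6.00 m/s, a = -2.5 m/s².
v = v₀ + at → t = (0 − 6.00) / -2.5 = 2.40 s
v² = v₀² + 2aΔx → Δx = (0² − 6.00²)/(2·-2.5) = 7.20 m
Total distance = 16.4 + 42.0 + 7.20 = 65.6 m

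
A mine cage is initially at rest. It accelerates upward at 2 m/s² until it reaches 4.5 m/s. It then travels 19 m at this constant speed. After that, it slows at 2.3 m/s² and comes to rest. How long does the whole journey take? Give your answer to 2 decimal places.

Phase 1 (accelerating): v₀ = 0 m/s, a = 2 m/s².
v = v₀ + at → t = (4.5 − 0) / 2 = 2.25 s
v² = v₀² + 2aΔx → Δx = (4.5² − 0²)/(2·2) = 5.06 m

Phase 2 (constant speed): v₀ = 4.50 m/s, a = 0 m/s².
Constant speed: t = d/v = 19/4.50 = 4.22 s

Phase 3 (decelerating): v₀ = 4.50 m/s, a = -2.3 m/s².
v = v₀ + at → t = (0 − 4.50) / -2.3 = 1.96 s
v² = v₀² + 2aΔx → Δx = (0² − 4.50²)/(2·-2.3) = 4.40 m
Total time = 2.25 + 4.22 + 1.96 = 8.43 s

8.43 s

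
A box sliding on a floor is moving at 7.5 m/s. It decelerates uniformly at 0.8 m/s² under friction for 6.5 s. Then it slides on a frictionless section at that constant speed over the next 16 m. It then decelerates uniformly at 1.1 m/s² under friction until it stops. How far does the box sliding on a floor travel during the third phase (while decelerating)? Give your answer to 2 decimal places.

Phase 1 (decelerating): v₀ = 7.50 m/s, a = -0.8 m/s².
v = v₀ + at = 7.50 + (-0.8)(6.5) = 2.30 m/s
Δx = v₀t + ½at² = 7.50·6.5 + 0.5·-0.8·6.5² = 31.8 m

Phase 2 (constant speed): v₀ = 2.30 m/s, a = 0 m/s².
Constant speed: t = d/v = 16/2.30 = 6.96 s

Phase 3 (decelerating): v₀ = 2.30 m/s, a = -1.1 m/s².
v = v₀ + at → t = (0 − 2.30) / -1.1 = 2.09 s
v² = v₀² + 2aΔx → Δx = (0² − 2.30²)/(2·-1.1) = 2.40 m
Distance in phase 3 = 2.40 m

2.40 m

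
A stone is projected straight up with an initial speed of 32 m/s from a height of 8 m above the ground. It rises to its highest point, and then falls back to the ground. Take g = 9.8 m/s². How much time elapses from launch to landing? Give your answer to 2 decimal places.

Phase 1 (rising): v₀ = 32.0 m/s, a = -9.8 m/s².
v = v₀ + at → t = (0 − 32.0) / -9.8 = 3.27 s
v² = v₀² + 2aΔx → Δx = (0² − 32.0²)/(2·-9.8) = 52.2 m

Phase 2 (falling): v₀ = 0 m/s, a = -9.8 m/s².
Falls 60.2 m from rest: t = √(2·60.2/9.8) = 3.51 s; v = g·t = 34.4 m/s.
Total time = 3.27 + 3.51 = 6.77 s

6.77 s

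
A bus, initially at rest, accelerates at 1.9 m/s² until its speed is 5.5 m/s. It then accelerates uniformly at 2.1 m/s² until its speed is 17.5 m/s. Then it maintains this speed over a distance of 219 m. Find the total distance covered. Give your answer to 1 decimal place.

292.7 m

Phase 1 (accelerating): v₀ = 0 m/s, a = 1.9 m/s².
v = v₀ + at → t = (5.5 − 0) / 1.9 = 2.89 s
v² = v₀² + 2aΔx → Δx = (5.5² − 0²)/(2·1.9) = 7.96 m

Phase 2 (accelerating): v₀ = 5.50 m/s, a = 2.1 m/s².
v = v₀ + at → t = (17.5 − 5.50) / 2.1 = 5.71 s
v² = v₀² + 2aΔx → Δx = (17.5² − 5.50²)/(2·2.1) = 65.7 m

Phase 3 (constant speed): v₀ = 17.5 m/s, a = 0 m/s².
Constant speed: t = d/v = 219/17.5 = 12.5 s
Total distance = 7.96 + 65.7 + 219 = 293 m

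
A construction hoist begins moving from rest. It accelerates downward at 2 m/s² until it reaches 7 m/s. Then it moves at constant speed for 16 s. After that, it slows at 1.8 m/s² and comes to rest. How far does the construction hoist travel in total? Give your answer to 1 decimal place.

Phase 1 (accelerating): v₀ = 0 m/s, a = 2 m/s².
v = v₀ + at → t = (7 − 0) / 2 = 3.50 s
v² = v₀² + 2aΔx → Δx = (7² − 0²)/(2·2) = 12.2 m

Phase 2 (constant speed): v₀ = 7.00 m/s, a = 0 m/s².
v = v₀ + at = 7.00 + (0)(16) = 7.00 m/s
Δx = v₀t + ½at² = 7.00·16 + 0.5·0·16² = 112 m

Phase 3 (decelerating): v₀ = 7.00 m/s, a = -1.8 m/s².
v = v₀ + at → t = (0 − 7.00) / -1.8 = 3.89 s
v² = v₀² + 2aΔx → Δx = (0² − 7.00²)/(2·-1.8) = 13.6 m
Total distance = 12.2 + 112 + 13.6 = 138 m

137.9 m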